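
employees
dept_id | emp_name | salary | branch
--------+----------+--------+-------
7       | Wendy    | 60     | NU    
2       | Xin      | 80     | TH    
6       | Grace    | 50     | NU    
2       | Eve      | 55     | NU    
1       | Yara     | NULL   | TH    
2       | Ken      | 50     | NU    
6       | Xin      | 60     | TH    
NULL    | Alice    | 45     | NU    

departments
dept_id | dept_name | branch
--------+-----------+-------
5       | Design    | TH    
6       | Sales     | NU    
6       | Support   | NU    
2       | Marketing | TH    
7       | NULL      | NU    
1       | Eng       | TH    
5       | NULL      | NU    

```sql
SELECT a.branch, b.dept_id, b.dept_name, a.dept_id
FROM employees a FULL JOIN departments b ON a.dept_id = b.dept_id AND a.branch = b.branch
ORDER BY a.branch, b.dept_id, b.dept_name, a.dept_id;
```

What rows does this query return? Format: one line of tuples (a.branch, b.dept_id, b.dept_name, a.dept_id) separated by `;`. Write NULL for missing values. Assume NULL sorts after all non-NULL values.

FULL OUTER JOIN keeps every row from both sides; unmatched rows get NULL for the other side's columns.
Matching on a.dept_id = b.dept_id AND a.branch = b.branch. A NULL in a compared column never satisfies the condition.
- a (dept_id=7, branch=NU) pairs with 1 row(s) of b.
- a (dept_id=2, branch=TH) pairs with 1 row(s) of b.
- a (dept_id=6, branch=NU) pairs with 2 row(s) of b.
- a (dept_id=2, branch=NU) has no partner → padded with NULL.
- a (dept_id=1, branch=TH) pairs with 1 row(s) of b.
- a (dept_id=2, branch=NU) has no partner → padded with NULL.
- a (dept_id=6, branch=TH) has no partner → padded with NULL.
- a (dept_id=NULL, branch=NU) has no partner → padded with NULL.
- plus 2 unmatched b row(s), each kept with NULL a columns.

(NU, 6, Sales, 6); (NU, 6, Support, 6); (NU, 7, NULL, 7); (NU, NULL, NULL, 2); (NU, NULL, NULL, 2); (NU, NULL, NULL, NULL); (TH, 1, Eng, 1); (TH, 2, Marketing, 2); (TH, NULL, NULL, 6); (NULL, 5, Design, NULL); (NULL, 5, NULL, NULL)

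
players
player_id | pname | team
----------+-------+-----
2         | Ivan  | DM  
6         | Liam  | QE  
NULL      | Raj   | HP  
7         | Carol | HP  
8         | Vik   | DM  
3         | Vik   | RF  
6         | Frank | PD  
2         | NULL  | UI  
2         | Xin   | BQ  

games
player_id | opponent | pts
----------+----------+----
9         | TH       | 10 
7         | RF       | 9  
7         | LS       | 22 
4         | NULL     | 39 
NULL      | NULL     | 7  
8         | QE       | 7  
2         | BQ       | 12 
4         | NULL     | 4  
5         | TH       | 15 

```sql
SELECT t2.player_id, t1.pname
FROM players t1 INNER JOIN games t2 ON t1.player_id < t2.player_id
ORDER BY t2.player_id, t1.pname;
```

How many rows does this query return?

39

INNER JOIN keeps only pairs where the ON condition holds.
Matching on t1.player_id < t2.player_id. A NULL in a compared column never satisfies the condition.
Matched pairs: 39.
Total: 39 rows.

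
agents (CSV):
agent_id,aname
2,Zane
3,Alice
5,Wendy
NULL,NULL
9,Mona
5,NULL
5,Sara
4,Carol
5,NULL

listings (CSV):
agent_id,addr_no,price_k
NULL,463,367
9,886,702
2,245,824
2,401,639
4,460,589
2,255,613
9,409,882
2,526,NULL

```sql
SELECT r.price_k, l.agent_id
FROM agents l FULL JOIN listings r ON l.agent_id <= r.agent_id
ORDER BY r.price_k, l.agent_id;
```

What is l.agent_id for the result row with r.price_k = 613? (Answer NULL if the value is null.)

2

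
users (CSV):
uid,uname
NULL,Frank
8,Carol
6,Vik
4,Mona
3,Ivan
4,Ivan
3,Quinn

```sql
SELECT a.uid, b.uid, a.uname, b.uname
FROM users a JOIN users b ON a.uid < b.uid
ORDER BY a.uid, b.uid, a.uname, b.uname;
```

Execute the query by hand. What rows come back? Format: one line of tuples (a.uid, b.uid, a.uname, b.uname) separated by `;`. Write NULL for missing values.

INNER JOIN keeps only pairs where the ON condition holds.
Matching on a.uid < b.uid. A NULL in a compared column never satisfies the condition.
- a[0] uid=NULL → no match; dropped.
- a[1] uid=8 → no match; dropped.
- a[2] uid=6 → 1 match(es) in b → 1 row(s).
- a[3] uid=4 → 2 match(es) in b → 2 row(s).
- a[4] uid=3 → 4 match(es) in b → 4 row(s).
- a[5] uid=4 → 2 match(es) in b → 2 row(s).
- a[6] uid=3 → 4 match(es) in b → 4 row(s).

(3, 4, Ivan, Ivan); (3, 4, Ivan, Mona); (3, 4, Quinn, Ivan); (3, 4, Quinn, Mona); (3, 6, Ivan, Vik); (3, 6, Quinn, Vik); (3, 8, Ivan, Carol); (3, 8, Quinn, Carol); (4, 6, Ivan, Vik); (4, 6, Mona, Vik); (4, 8, Ivan, Carol); (4, 8, Mona, Carol); (6, 8, Vik, Carol)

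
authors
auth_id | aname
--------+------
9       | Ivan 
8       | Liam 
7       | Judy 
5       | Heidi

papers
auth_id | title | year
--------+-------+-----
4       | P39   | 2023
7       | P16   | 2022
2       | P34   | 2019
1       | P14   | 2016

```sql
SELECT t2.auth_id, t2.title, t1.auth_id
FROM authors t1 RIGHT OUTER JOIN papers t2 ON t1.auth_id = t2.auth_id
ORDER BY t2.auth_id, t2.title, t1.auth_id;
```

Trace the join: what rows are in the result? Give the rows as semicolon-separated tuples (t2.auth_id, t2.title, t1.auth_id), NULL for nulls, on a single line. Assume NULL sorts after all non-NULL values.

(1, P14, NULL); (2, P34, NULL); (4, P39, NULL); (7, P16, 7)

RIGHT JOIN keeps every row from `papers`; unmatched rows get NULL for `authors`'s columns.
Matching on t1.auth_id = t2.auth_id.
- t1[0] auth_id=9 → no match.
- t1[1] auth_id=8 → no match.
- t1[2] auth_id=7 → 1 match(es) in t2 → 1 row(s).
- t1[3] auth_id=5 → no match.
- 3 row(s) from t2 found no t1 partner → padded with NULL.
After projecting and ordering:
t2.auth_id | t2.title | t1.auth_id
1 | P14 | NULL
2 | P34 | NULL
4 | P39 | NULL
7 | P16 | 7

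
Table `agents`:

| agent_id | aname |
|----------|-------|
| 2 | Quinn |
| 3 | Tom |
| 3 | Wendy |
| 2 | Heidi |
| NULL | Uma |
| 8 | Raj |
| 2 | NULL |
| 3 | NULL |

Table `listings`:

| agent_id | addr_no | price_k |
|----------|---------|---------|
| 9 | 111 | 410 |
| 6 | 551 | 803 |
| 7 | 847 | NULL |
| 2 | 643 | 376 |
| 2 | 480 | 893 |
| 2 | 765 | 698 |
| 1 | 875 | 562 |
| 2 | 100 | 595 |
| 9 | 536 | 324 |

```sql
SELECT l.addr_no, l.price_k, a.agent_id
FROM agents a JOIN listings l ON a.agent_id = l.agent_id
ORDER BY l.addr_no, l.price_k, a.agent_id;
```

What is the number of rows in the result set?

INNER JOIN keeps only pairs where the ON condition holds.
Matching on a.agent_id = l.agent_id. A NULL in a compared column never satisfies the condition.
- agent_id=2: 4 matching l row(s), so 4 row(s) emitted.
- agent_id=3: no matching l row, dropped.
- agent_id=3: no matching l row, dropped.
- agent_id=2: 4 matching l row(s), so 4 row(s) emitted.
- agent_id=NULL: no matching l row, dropped.
- agent_id=8: no matching l row, dropped.
- agent_id=2: 4 matching l row(s), so 4 row(s) emitted.
- agent_id=3: no matching l row, dropped.
Total: 12 rows.

12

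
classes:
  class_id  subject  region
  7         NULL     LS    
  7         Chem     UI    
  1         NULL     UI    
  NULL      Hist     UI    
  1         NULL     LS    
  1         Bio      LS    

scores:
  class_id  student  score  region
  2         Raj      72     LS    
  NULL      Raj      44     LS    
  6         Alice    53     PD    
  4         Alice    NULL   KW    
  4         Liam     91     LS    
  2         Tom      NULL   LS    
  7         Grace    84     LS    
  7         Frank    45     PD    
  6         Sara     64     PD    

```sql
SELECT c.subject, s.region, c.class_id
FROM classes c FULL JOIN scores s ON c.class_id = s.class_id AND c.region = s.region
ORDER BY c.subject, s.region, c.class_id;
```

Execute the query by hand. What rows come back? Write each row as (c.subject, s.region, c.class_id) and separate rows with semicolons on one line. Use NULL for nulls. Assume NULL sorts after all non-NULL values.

(Bio, NULL, 1); (Chem, NULL, 7); (Hist, NULL, NULL); (NULL, KW, NULL); (NULL, LS, 7); (NULL, LS, NULL); (NULL, LS, NULL); (NULL, LS, NULL); (NULL, LS, NULL); (NULL, PD, NULL); (NULL, PD, NULL); (NULL, PD, NULL); (NULL, NULL, 1); (NULL, NULL, 1)

FULL OUTER JOIN keeps every row from both sides; unmatched rows get NULL for the other side's columns.
Matching on c.class_id = s.class_id AND c.region = s.region. A NULL in a compared column never satisfies the condition.
- c (class_id=7, region=LS) pairs with 1 row(s) of s.
- c (class_id=7, region=UI) has no partner → padded with NULL.
- c (class_id=1, region=UI) has no partner → padded with NULL.
- c (class_id=NULL, region=UI) has no partner → padded with NULL.
- c (class_id=1, region=LS) has no partner → padded with NULL.
- c (class_id=1, region=LS) has no partner → padded with NULL.
- 8 row(s) from s found no c partner → padded with NULL.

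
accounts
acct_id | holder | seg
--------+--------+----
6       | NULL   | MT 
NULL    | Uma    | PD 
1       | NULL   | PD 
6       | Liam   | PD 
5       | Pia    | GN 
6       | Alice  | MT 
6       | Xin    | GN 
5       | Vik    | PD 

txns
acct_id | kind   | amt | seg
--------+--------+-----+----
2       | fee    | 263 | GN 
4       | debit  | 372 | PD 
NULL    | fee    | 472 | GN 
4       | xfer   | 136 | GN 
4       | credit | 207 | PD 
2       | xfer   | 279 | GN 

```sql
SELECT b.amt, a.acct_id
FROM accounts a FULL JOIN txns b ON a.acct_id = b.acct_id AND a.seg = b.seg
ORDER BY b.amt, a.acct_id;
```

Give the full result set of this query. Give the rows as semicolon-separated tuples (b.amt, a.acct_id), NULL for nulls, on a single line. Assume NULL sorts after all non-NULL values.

(136, NULL); (207, NULL); (263, NULL); (279, NULL); (372, NULL); (472, NULL); (NULL, 1); (NULL, 5); (NULL, 5); (NULL, 6); (NULL, 6); (NULL, 6); (NULL, 6); (NULL, NULL)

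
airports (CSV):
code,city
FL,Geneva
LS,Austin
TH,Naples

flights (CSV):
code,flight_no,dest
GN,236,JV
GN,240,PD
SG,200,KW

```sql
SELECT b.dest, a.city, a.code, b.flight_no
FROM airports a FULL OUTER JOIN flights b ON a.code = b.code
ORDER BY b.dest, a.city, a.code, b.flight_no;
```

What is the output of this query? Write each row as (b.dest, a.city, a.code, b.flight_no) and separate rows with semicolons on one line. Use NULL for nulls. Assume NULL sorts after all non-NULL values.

FULL OUTER JOIN keeps every row from both sides; unmatched rows get NULL for the other side's columns.
Matching on a.code = b.code.
- a (code=FL) has no partner → padded with NULL.
- a (code=LS) has no partner → padded with NULL.
- a (code=TH) has no partner → padded with NULL.
- plus 3 unmatched b row(s), each kept with NULL a columns.
After projecting and ordering:
b.dest | a.city | a.code | b.flight_no
JV | NULL | NULL | 236
KW | NULL | NULL | 200
PD | NULL | NULL | 240
NULL | Austin | LS | NULL
NULL | Geneva | FL | NULL
NULL | Naples | TH | NULL

(JV, NULL, NULL, 236); (KW, NULL, NULL, 200); (PD, NULL, NULL, 240); (NULL, Austin, LS, NULL); (NULL, Geneva, FL, NULL); (NULL, Naples, TH, NULL)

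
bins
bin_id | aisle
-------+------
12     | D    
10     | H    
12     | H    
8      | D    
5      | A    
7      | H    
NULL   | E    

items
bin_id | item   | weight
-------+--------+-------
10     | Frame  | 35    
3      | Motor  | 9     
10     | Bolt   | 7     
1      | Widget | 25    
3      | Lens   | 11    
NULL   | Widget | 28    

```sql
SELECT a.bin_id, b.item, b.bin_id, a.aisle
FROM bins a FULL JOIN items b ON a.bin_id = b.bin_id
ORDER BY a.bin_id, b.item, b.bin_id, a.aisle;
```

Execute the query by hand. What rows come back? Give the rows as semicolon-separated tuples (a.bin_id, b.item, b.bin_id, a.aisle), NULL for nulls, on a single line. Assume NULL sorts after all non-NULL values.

FULL OUTER JOIN keeps every row from both sides; unmatched rows get NULL for the other side's columns.
Matching on a.bin_id = b.bin_id. A NULL in a compared column never satisfies the condition.
- a row (bin_id=12): no match → kept, b columns NULL.
- a row (bin_id=10): matches 2 b row(s) → 2 output row(s).
- a row (bin_id=12): no match → kept, b columns NULL.
- a row (bin_id=8): no match → kept, b columns NULL.
- a row (bin_id=5): no match → kept, b columns NULL.
- a row (bin_id=7): no match → kept, b columns NULL.
- a row (bin_id=NULL): no match → kept, b columns NULL.
- 4 row(s) from b found no a partner → padded with NULL.

(5, NULL, NULL, A); (7, NULL, NULL, H); (8, NULL, NULL, D); (10, Bolt, 10, H); (10, Frame, 10, H); (12, NULL, NULL, D); (12, NULL, NULL, H); (NULL, Lens, 3, NULL); (NULL, Motor, 3, NULL); (NULL, Widget, 1, NULL); (NULL, Widget, NULL, NULL); (NULL, NULL, NULL, E)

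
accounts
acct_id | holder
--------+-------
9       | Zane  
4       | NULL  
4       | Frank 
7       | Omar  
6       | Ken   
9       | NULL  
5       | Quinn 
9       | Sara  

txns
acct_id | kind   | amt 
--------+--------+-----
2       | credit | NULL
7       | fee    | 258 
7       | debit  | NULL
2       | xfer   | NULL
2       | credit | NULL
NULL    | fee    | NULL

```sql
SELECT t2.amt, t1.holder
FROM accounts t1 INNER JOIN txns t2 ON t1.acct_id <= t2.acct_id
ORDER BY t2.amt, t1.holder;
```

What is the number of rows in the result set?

10

INNER JOIN keeps only pairs where the ON condition holds.
Matching on t1.acct_id <= t2.acct_id. A NULL in a compared column never satisfies the condition.
Matched pairs: 10.
Total: 10 rows.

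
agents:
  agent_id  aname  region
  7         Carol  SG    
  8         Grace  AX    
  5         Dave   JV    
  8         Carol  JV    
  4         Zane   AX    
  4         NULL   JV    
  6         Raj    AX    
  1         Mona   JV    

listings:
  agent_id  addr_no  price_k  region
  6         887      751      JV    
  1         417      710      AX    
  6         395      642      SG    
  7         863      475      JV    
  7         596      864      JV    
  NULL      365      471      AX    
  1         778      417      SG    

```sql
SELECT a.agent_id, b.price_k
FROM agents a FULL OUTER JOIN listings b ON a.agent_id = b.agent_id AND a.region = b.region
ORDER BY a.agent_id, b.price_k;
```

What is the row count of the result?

15

FULL OUTER JOIN keeps every row from both sides; unmatched rows get NULL for the other side's columns.
Matching on a.agent_id = b.agent_id AND a.region = b.region. A NULL in a compared column never satisfies the condition.
- a[0] agent_id=7, region=SG → no match; kept with NULLs on the b side.
- a[1] agent_id=8, region=AX → no match; kept with NULLs on the b side.
- a[2] agent_id=5, region=JV → no match; kept with NULLs on the b side.
- a[3] agent_id=8, region=JV → no match; kept with NULLs on the b side.
- a[4] agent_id=4, region=AX → no match; kept with NULLs on the b side.
- a[5] agent_id=4, region=JV → no match; kept with NULLs on the b side.
- a[6] agent_id=6, region=AX → no match; kept with NULLs on the b side.
- a[7] agent_id=1, region=JV → no match; kept with NULLs on the b side.
- 7 b row(s) had no a match → kept, a columns NULL.
Total: 0 matched + 15 padded = 15 rows.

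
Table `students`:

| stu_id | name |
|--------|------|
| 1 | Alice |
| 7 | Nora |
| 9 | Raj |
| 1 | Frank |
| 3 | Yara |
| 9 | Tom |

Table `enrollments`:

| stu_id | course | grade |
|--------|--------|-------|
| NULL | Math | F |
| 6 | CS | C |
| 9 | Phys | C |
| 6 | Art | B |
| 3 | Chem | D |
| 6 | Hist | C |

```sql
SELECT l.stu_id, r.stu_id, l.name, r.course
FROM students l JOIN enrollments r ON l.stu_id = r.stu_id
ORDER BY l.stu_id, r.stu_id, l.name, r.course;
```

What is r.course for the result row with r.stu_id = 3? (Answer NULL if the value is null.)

INNER JOIN keeps only pairs where the ON condition holds.
Matching on l.stu_id = r.stu_id. A NULL in a compared column never satisfies the condition.
- l (stu_id=1) has no partner → excluded.
- l (stu_id=7) has no partner → excluded.
- l (stu_id=9) pairs with 1 row(s) of r.
- l (stu_id=1) has no partner → excluded.
- l (stu_id=3) pairs with 1 row(s) of r.
- l (stu_id=9) pairs with 1 row(s) of r.

Chem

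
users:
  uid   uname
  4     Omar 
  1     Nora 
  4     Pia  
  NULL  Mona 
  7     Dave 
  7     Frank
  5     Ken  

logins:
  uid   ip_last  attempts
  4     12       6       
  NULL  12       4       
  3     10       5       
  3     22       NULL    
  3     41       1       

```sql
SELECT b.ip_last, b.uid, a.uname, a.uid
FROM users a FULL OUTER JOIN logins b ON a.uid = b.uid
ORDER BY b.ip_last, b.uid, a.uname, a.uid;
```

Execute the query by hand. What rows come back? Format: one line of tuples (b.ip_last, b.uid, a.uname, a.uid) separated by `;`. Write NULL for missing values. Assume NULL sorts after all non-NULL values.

(10, 3, NULL, NULL); (12, 4, Omar, 4); (12, 4, Pia, 4); (12, NULL, NULL, NULL); (22, 3, NULL, NULL); (41, 3, NULL, NULL); (NULL, NULL, Dave, 7); (NULL, NULL, Frank, 7); (NULL, NULL, Ken, 5); (NULL, NULL, Mona, NULL); (NULL, NULL, Nora, 1)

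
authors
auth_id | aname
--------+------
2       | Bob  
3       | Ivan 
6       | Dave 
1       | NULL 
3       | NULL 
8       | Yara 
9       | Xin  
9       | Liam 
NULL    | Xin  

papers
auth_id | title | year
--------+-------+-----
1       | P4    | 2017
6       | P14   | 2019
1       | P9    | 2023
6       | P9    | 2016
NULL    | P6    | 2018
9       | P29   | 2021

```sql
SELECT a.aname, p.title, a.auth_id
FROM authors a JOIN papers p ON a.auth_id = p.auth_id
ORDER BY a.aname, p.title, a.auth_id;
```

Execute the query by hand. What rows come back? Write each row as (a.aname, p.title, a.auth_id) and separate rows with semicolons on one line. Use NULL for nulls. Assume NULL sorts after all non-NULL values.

INNER JOIN keeps only pairs where the ON condition holds.
Matching on a.auth_id = p.auth_id. A NULL in a compared column never satisfies the condition.
- a row (auth_id=2): no match → dropped.
- a row (auth_id=3): no match → dropped.
- a row (auth_id=6): matches 2 p row(s) → 2 output row(s).
- a row (auth_id=1): matches 2 p row(s) → 2 output row(s).
- a row (auth_id=3): no match → dropped.
- a row (auth_id=8): no match → dropped.
- a row (auth_id=9): matches 1 p row(s) → 1 output row(s).
- a row (auth_id=9): matches 1 p row(s) → 1 output row(s).
- a row (auth_id=NULL): no match → dropped.
After projecting and ordering:
a.aname | p.title | a.auth_id
Dave | P14 | 6
Dave | P9 | 6
Liam | P29 | 9
Xin | P29 | 9
NULL | P4 | 1
NULL | P9 | 1

(Dave, P14, 6); (Dave, P9, 6); (Liam, P29, 9); (Xin, P29, 9); (NULL, P4, 1); (NULL, P9, 1)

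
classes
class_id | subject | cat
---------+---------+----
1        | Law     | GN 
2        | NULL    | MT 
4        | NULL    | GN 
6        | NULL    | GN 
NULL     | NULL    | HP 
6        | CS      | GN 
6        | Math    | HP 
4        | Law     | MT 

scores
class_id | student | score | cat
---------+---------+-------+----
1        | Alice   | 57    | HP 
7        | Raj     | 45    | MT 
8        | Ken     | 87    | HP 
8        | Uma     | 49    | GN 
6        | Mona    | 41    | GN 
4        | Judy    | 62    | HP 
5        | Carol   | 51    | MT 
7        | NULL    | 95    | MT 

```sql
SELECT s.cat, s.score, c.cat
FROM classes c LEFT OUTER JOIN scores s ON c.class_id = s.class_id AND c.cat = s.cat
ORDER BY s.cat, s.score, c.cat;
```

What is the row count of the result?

LEFT JOIN keeps every row from `classes`; unmatched rows get NULL for `scores`'s columns.
Matching on c.class_id = s.class_id AND c.cat = s.cat. A NULL in a compared column never satisfies the condition.
- c row (class_id=1, cat=GN): no match → kept, s columns NULL.
- c row (class_id=2, cat=MT): no match → kept, s columns NULL.
- c row (class_id=4, cat=GN): no match → kept, s columns NULL.
- c row (class_id=6, cat=GN): matches 1 s row(s) → 1 output row(s).
- c row (class_id=NULL, cat=HP): no match → kept, s columns NULL.
- c row (class_id=6, cat=GN): matches 1 s row(s) → 1 output row(s).
- c row (class_id=6, cat=HP): no match → kept, s columns NULL.
- c row (class_id=4, cat=MT): no match → kept, s columns NULL.
Total: 2 matched + 6 padded = 8 rows.

8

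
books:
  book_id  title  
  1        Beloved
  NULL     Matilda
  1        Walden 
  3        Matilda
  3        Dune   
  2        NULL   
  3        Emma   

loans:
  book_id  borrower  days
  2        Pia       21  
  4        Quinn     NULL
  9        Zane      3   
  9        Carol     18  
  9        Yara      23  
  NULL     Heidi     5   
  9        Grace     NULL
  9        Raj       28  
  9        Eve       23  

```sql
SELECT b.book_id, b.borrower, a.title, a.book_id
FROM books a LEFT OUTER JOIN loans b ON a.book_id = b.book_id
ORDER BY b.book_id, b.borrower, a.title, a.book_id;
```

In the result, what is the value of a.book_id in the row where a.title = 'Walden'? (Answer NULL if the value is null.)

LEFT JOIN keeps every row from `books`; unmatched rows get NULL for `loans`'s columns.
Matching on a.book_id = b.book_id. A NULL in a compared column never satisfies the condition.
Matched pairs: 1; unmatched a rows kept: 6.

1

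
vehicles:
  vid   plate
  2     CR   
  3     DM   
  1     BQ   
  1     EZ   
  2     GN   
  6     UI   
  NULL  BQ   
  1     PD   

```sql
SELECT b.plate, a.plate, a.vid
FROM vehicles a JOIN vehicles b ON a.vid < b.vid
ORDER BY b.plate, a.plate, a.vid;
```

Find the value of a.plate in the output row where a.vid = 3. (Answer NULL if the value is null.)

DM

INNER JOIN keeps only pairs where the ON condition holds.
Matching on a.vid < b.vid. A NULL in a compared column never satisfies the condition.
Matched pairs: 17.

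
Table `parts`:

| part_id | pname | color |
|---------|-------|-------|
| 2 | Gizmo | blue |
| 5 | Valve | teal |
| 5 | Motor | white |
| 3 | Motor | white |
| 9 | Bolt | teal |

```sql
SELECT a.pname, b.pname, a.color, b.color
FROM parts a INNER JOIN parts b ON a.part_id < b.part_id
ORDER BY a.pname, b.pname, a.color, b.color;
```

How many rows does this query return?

9

INNER JOIN keeps only pairs where the ON condition holds.
Matching on a.part_id < b.part_id.
- a[0] part_id=2 → 4 match(es) in b → 4 row(s).
- a[1] part_id=5 → 1 match(es) in b → 1 row(s).
- a[2] part_id=5 → 1 match(es) in b → 1 row(s).
- a[3] part_id=3 → 3 match(es) in b → 3 row(s).
- a[4] part_id=9 → no match; dropped.
Total: 9 rows.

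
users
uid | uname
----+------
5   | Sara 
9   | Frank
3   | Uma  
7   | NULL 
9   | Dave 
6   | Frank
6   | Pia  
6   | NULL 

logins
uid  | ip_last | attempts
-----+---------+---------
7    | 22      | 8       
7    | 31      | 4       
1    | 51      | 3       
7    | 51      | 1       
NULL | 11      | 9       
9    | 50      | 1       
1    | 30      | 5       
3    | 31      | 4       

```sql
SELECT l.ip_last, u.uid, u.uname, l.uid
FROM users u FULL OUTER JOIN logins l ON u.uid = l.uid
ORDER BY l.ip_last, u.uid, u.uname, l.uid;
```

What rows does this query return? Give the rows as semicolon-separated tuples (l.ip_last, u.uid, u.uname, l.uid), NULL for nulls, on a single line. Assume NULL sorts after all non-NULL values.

(11, NULL, NULL, NULL); (22, 7, NULL, 7); (30, NULL, NULL, 1); (31, 3, Uma, 3); (31, 7, NULL, 7); (50, 9, Dave, 9); (50, 9, Frank, 9); (51, 7, NULL, 7); (51, NULL, NULL, 1); (NULL, 5, Sara, NULL); (NULL, 6, Frank, NULL); (NULL, 6, Pia, NULL); (NULL, 6, NULL, NULL)

FULL OUTER JOIN keeps every row from both sides; unmatched rows get NULL for the other side's columns.
Matching on u.uid = l.uid. A NULL in a compared column never satisfies the condition.
- u[0] uid=5 → no match; kept with NULLs on the l side.
- u[1] uid=9 → 1 match(es) in l → 1 row(s).
- u[2] uid=3 → 1 match(es) in l → 1 row(s).
- u[3] uid=7 → 3 match(es) in l → 3 row(s).
- u[4] uid=9 → 1 match(es) in l → 1 row(s).
- u[5] uid=6 → no match; kept with NULLs on the l side.
- u[6] uid=6 → no match; kept with NULLs on the l side.
- u[7] uid=6 → no match; kept with NULLs on the l side.
- 3 row(s) from l found no u partner → padded with NULL.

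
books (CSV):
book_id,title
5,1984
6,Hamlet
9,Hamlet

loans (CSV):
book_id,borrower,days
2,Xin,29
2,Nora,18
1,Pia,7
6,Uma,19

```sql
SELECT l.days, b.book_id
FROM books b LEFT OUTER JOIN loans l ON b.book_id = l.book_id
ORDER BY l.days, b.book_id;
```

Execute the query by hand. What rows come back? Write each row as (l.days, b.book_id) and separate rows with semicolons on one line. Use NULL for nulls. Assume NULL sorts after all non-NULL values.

(19, 6); (NULL, 5); (NULL, 9)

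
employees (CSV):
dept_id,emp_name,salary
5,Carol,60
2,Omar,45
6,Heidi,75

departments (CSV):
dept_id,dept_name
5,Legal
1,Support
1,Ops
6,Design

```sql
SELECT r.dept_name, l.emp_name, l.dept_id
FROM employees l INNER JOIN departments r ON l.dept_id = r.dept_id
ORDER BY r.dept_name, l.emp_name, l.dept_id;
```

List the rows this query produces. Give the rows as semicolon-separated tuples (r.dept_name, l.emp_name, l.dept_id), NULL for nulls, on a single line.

INNER JOIN keeps only pairs where the ON condition holds.
Matching on l.dept_id = r.dept_id.
Matched pairs: 2.

(Design, Heidi, 6); (Legal, Carol, 5)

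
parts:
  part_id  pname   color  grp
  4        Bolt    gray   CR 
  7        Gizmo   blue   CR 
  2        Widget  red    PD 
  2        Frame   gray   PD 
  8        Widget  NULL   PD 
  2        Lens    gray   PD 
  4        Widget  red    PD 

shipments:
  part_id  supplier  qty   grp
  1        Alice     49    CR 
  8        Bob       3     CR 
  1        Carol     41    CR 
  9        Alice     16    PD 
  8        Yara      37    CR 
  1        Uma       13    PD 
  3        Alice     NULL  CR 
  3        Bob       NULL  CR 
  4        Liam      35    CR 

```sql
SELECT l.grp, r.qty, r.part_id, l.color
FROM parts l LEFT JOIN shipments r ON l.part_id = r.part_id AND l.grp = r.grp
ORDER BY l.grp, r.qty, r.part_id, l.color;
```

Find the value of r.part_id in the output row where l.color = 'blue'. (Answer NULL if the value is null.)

NULL

LEFT JOIN keeps every row from `parts`; unmatched rows get NULL for `shipments`'s columns.
Matching on l.part_id = r.part_id AND l.grp = r.grp.
Matched pairs: 1; unmatched l rows kept: 6.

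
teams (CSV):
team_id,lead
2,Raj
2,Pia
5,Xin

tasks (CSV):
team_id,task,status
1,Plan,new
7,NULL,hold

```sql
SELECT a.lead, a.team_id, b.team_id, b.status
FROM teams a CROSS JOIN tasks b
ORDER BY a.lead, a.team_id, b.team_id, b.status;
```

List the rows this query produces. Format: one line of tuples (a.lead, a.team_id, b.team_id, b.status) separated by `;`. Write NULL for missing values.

CROSS JOIN pairs every row of `teams` with every row of `tasks`: 3 × 2 = 6 rows.

(Pia, 2, 1, new); (Pia, 2, 7, hold); (Raj, 2, 1, new); (Raj, 2, 7, hold); (Xin, 5, 1, new); (Xin, 5, 7, hold)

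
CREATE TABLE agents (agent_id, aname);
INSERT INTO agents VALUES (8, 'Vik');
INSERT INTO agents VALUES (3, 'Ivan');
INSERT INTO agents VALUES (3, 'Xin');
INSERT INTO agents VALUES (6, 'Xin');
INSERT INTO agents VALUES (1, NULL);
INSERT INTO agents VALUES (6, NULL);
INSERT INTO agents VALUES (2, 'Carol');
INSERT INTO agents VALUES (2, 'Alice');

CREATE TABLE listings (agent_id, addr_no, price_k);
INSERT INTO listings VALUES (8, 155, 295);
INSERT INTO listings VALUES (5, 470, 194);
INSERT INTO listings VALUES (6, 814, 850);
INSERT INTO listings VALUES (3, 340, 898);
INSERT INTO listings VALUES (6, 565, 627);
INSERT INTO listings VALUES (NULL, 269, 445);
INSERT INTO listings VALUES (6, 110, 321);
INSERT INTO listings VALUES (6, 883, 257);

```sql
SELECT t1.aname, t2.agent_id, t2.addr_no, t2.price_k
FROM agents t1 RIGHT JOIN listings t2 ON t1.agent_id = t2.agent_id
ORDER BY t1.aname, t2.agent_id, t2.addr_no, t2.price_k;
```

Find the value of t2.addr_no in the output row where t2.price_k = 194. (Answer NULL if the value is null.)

RIGHT JOIN keeps every row from `listings`; unmatched rows get NULL for `agents`'s columns.
Matching on t1.agent_id = t2.agent_id. A NULL in a compared column never satisfies the condition.
- t1[0] agent_id=8 → 1 match(es) in t2 → 1 row(s).
- t1[1] agent_id=3 → 1 match(es) in t2 → 1 row(s).
- t1[2] agent_id=3 → 1 match(es) in t2 → 1 row(s).
- t1[3] agent_id=6 → 4 match(es) in t2 → 4 row(s).
- t1[4] agent_id=1 → no match.
- t1[5] agent_id=6 → 4 match(es) in t2 → 4 row(s).
- t1[6] agent_id=2 → no match.
- t1[7] agent_id=2 → no match.
- 2 row(s) from t2 found no t1 partner → padded with NULL.

470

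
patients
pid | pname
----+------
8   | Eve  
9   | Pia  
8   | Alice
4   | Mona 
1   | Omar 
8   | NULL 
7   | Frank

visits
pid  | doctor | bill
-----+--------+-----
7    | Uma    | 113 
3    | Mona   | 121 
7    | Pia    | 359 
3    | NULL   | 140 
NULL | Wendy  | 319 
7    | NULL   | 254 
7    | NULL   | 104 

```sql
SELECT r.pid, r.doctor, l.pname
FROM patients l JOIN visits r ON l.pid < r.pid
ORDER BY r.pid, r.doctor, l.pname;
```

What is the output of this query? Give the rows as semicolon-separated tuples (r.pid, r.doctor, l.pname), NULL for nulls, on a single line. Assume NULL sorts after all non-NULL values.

(3, Mona, Omar); (3, NULL, Omar); (7, Pia, Mona); (7, Pia, Omar); (7, Uma, Mona); (7, Uma, Omar); (7, NULL, Mona); (7, NULL, Mona); (7, NULL, Omar); (7, NULL, Omar)

INNER JOIN keeps only pairs where the ON condition holds.
Matching on l.pid < r.pid. A NULL in a compared column never satisfies the condition.
Matched pairs: 10.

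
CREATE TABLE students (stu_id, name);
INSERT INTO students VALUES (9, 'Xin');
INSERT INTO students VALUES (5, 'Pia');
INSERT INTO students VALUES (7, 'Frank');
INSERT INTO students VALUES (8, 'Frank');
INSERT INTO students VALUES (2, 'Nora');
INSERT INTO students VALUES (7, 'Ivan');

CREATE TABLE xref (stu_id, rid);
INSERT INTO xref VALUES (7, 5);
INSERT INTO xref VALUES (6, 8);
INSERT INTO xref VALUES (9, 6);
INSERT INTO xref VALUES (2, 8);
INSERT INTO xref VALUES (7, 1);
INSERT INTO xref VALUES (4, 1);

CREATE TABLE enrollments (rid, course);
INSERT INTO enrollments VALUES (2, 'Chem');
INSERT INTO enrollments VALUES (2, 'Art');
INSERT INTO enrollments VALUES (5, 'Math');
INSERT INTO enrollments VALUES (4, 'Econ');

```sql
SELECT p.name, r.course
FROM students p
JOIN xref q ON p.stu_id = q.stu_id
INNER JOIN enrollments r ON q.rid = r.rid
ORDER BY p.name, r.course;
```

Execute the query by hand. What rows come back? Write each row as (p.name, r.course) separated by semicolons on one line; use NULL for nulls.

(Frank, Math); (Ivan, Math)

Evaluate left to right. First `students p INNER JOIN xref q` on stu_id: 6 row(s).
Then INNER JOIN `enrollments r` on rid: keep only rows whose q.rid appears in r.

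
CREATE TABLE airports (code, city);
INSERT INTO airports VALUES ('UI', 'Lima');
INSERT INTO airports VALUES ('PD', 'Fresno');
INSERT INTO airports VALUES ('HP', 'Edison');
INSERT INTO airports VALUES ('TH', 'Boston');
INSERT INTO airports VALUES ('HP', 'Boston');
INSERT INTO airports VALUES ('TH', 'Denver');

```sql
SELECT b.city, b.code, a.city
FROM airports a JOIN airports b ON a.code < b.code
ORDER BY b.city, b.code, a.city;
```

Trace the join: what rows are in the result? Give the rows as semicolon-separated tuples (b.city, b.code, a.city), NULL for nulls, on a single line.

INNER JOIN keeps only pairs where the ON condition holds.
Matching on a.code < b.code.
- a (code=UI) has no partner → excluded.
- a (code=PD) pairs with 3 row(s) of b.
- a (code=HP) pairs with 4 row(s) of b.
- a (code=TH) pairs with 1 row(s) of b.
- a (code=HP) pairs with 4 row(s) of b.
- a (code=TH) pairs with 1 row(s) of b.

(Boston, TH, Boston); (Boston, TH, Edison); (Boston, TH, Fresno); (Denver, TH, Boston); (Denver, TH, Edison); (Denver, TH, Fresno); (Fresno, PD, Boston); (Fresno, PD, Edison); (Lima, UI, Boston); (Lima, UI, Boston); (Lima, UI, Denver); (Lima, UI, Edison); (Lima, UI, Fresno)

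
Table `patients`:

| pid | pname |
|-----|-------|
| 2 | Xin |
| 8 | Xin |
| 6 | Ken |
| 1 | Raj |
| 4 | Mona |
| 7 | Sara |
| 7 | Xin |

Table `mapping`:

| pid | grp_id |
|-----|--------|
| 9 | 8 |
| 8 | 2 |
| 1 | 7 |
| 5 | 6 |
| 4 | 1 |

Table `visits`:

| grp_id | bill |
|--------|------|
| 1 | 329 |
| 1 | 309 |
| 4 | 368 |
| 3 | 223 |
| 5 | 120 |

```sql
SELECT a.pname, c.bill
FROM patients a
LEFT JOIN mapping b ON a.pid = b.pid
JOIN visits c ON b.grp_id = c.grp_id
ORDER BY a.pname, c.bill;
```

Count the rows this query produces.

Joins associate left-to-right: patients LEFT JOIN mapping on pid gives 7 intermediate row(s).
Then INNER JOIN `visits c` on grp_id: keep only rows whose b.grp_id appears in c.
Result: 2 row(s).

2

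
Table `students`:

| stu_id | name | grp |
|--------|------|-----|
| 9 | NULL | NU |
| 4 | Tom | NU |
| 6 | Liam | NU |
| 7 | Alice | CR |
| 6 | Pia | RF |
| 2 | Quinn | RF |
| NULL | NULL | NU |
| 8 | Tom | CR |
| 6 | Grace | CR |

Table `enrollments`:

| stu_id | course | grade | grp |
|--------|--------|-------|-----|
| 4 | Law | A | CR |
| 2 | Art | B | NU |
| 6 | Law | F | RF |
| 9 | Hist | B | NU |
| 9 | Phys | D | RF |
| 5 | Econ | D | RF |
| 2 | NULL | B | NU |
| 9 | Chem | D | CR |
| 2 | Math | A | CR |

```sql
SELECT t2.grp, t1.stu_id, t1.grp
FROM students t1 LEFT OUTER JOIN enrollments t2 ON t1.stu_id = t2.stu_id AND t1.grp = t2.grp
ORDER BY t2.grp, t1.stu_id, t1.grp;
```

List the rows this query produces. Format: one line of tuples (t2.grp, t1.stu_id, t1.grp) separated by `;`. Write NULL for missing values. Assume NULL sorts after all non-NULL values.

(NU, 9, NU); (RF, 6, RF); (NULL, 2, RF); (NULL, 4, NU); (NULL, 6, CR); (NULL, 6, NU); (NULL, 7, CR); (NULL, 8, CR); (NULL, NULL, NU)

LEFT JOIN keeps every row from `students`; unmatched rows get NULL for `enrollments`'s columns.
Matching on t1.stu_id = t2.stu_id AND t1.grp = t2.grp. A NULL in a compared column never satisfies the condition.
- t1[0] stu_id=9, grp=NU → 1 match(es) in t2 → 1 row(s).
- t1[1] stu_id=4, grp=NU → no match; kept with NULLs on the t2 side.
- t1[2] stu_id=6, grp=NU → no match; kept with NULLs on the t2 side.
- t1[3] stu_id=7, grp=CR → no match; kept with NULLs on the t2 side.
- t1[4] stu_id=6, grp=RF → 1 match(es) in t2 → 1 row(s).
- t1[5] stu_id=2, grp=RF → no match; kept with NULLs on the t2 side.
- t1[6] stu_id=NULL, grp=NU → no match; kept with NULLs on the t2 side.
- t1[7] stu_id=8, grp=CR → no match; kept with NULLs on the t2 side.
- t1[8] stu_id=6, grp=CR → no match; kept with NULLs on the t2 side.
After projecting and ordering:
t2.grp | t1.stu_id | t1.grp
NU | 9 | NU
RF | 6 | RF
NULL | 2 | RF
NULL | 4 | NU
NULL | 6 | CR
NULL | 6 | NU
NULL | 7 | CR
NULL | 8 | CR
NULL | NULL | NU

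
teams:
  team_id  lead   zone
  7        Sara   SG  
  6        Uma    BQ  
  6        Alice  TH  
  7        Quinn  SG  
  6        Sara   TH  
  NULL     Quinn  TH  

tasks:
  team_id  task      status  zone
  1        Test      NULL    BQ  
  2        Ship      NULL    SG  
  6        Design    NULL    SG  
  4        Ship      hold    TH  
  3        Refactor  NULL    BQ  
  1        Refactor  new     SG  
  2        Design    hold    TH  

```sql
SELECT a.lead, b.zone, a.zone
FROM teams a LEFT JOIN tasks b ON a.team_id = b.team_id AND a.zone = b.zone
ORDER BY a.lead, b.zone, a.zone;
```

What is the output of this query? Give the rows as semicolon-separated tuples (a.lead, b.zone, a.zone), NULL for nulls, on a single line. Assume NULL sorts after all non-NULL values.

(Alice, NULL, TH); (Quinn, NULL, SG); (Quinn, NULL, TH); (Sara, NULL, SG); (Sara, NULL, TH); (Uma, NULL, BQ)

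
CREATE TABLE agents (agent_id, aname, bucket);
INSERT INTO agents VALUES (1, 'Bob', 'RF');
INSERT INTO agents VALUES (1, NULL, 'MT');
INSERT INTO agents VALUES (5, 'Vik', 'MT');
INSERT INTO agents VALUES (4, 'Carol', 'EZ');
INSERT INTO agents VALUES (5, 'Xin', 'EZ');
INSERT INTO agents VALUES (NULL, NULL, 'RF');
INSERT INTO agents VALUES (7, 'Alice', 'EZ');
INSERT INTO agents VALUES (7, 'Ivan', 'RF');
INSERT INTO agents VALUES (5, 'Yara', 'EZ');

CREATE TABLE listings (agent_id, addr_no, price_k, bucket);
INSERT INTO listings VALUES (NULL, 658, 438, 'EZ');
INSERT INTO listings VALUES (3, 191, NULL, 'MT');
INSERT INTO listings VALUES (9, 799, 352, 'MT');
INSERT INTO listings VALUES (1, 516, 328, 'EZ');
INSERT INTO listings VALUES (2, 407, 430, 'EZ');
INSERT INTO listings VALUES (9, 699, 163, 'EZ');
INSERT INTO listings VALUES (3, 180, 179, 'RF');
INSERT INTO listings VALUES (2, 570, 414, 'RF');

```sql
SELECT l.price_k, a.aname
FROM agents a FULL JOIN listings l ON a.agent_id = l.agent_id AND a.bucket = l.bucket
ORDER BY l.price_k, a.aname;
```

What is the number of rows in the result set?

17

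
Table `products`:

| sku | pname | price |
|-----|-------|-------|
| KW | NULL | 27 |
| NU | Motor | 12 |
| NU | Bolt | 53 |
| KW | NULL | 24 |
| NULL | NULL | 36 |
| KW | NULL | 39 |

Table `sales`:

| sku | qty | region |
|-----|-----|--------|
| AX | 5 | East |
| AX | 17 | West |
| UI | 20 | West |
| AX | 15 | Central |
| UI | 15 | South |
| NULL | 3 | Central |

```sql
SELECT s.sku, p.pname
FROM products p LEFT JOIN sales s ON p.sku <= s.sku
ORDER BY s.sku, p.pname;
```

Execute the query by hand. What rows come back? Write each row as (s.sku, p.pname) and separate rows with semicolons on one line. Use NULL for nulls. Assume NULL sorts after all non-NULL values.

(UI, Bolt); (UI, Bolt); (UI, Motor); (UI, Motor); (UI, NULL); (UI, NULL); (UI, NULL); (UI, NULL); (UI, NULL); (UI, NULL); (NULL, NULL)

LEFT JOIN keeps every row from `products`; unmatched rows get NULL for `sales`'s columns.
Matching on p.sku <= s.sku. A NULL in a compared column never satisfies the condition.
- p[0] sku=KW → 2 match(es) in s → 2 row(s).
- p[1] sku=NU → 2 match(es) in s → 2 row(s).
- p[2] sku=NU → 2 match(es) in s → 2 row(s).
- p[3] sku=KW → 2 match(es) in s → 2 row(s).
- p[4] sku=NULL → no match; kept with NULLs on the s side.
- p[5] sku=KW → 2 match(es) in s → 2 row(s).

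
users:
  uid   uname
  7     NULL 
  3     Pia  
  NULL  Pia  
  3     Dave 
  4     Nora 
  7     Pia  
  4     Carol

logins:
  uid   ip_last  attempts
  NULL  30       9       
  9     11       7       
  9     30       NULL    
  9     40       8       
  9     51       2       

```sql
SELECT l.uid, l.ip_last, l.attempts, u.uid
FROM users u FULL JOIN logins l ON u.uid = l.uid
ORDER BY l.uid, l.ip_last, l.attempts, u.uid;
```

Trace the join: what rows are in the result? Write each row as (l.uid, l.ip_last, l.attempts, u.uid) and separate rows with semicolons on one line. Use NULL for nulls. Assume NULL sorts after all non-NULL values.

(9, 11, 7, NULL); (9, 30, NULL, NULL); (9, 40, 8, NULL); (9, 51, 2, NULL); (NULL, 30, 9, NULL); (NULL, NULL, NULL, 3); (NULL, NULL, NULL, 3); (NULL, NULL, NULL, 4); (NULL, NULL, NULL, 4); (NULL, NULL, NULL, 7); (NULL, NULL, NULL, 7); (NULL, NULL, NULL, NULL)

FULL OUTER JOIN keeps every row from both sides; unmatched rows get NULL for the other side's columns.
Matching on u.uid = l.uid. A NULL in a compared column never satisfies the condition.
Matched pairs: 0; unmatched u rows kept: 7; unmatched l rows kept: 5.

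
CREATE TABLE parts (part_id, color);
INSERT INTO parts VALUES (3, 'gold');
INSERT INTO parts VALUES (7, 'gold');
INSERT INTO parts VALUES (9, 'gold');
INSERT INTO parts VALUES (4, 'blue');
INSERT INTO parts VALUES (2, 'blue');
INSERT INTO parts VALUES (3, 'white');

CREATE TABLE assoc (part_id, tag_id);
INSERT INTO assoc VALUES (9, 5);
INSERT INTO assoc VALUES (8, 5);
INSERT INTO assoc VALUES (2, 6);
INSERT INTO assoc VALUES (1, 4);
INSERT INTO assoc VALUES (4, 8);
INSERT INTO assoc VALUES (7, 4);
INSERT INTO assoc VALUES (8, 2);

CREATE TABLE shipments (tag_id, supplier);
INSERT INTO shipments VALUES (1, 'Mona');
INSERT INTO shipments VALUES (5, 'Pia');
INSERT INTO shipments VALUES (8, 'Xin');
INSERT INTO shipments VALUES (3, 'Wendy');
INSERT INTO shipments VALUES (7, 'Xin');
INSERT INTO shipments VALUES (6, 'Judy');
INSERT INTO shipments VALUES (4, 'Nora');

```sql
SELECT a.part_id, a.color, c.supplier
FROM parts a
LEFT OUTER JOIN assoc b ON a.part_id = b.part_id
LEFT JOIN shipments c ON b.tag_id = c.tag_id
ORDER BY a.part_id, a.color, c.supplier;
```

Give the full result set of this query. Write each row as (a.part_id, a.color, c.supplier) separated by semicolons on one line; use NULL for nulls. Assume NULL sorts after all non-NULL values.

Evaluate left to right. First `parts a LEFT JOIN assoc b` on part_id: 6 row(s).
Then LEFT JOIN `shipments c` on tag_id: each of those 6 rows is kept; rows whose b.tag_id has no match in c get NULL for c's columns.

(2, blue, Judy); (3, gold, NULL); (3, white, NULL); (4, blue, Xin); (7, gold, Nora); (9, gold, Pia)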